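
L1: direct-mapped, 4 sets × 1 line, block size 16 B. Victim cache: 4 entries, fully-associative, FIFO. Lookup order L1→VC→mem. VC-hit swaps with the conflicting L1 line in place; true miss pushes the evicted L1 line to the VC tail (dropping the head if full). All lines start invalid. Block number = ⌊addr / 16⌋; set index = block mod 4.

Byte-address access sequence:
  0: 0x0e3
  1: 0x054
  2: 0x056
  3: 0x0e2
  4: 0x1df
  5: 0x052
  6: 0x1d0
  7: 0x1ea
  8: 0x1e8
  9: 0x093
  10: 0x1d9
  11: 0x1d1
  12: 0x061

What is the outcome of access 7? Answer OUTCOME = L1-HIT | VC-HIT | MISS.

  [0] addr=0xe3 blk=14 s=2: MISS | VC []
  [1] addr=0x54 blk=5 s=1: MISS | VC []
  [2] addr=0x56 blk=5 s=1: L1-HIT | VC []
  [3] addr=0xe2 blk=14 s=2: L1-HIT | VC []
  [4] addr=0x1df blk=29 s=1: MISS | VC [5]
  [5] addr=0x52 blk=5 s=1: VC-HIT | VC [29]
  [6] addr=0x1d0 blk=29 s=1: VC-HIT | VC [5]
  [7] addr=0x1ea blk=30 s=2: MISS | VC [5, 14]
  [8] addr=0x1e8 blk=30 s=2: L1-HIT | VC [5, 14]
  [9] addr=0x93 blk=9 s=1: MISS | VC [5, 14, 29]
  [10] addr=0x1d9 blk=29 s=1: VC-HIT | VC [5, 14, 9]
  [11] addr=0x1d1 blk=29 s=1: L1-HIT | VC [5, 14, 9]
  [12] addr=0x61 blk=6 s=2: MISS | VC [5, 14, 9, 30]

OUTCOME = MISS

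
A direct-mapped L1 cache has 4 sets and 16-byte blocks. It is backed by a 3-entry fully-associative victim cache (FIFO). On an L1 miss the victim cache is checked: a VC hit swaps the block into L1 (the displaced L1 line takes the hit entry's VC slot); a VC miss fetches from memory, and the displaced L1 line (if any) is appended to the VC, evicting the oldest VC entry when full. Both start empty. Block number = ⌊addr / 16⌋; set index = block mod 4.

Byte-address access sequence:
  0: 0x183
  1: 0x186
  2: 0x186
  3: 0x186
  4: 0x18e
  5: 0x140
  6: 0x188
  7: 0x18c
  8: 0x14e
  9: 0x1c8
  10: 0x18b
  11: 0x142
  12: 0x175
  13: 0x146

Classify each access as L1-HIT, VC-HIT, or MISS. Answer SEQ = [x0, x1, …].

#0 0x183→b24/s0 MISS; vc=[]
#1 0x186→b24/s0 L1-HIT; vc=[]
#2 0x186→b24/s0 L1-HIT; vc=[]
#3 0x186→b24/s0 L1-HIT; vc=[]
#4 0x18e→b24/s0 L1-HIT; vc=[]
#5 0x140→b20/s0 MISS; vc=[24]
#6 0x188→b24/s0 VC-HIT; vc=[20]
#7 0x18c→b24/s0 L1-HIT; vc=[20]
#8 0x14e→b20/s0 VC-HIT; vc=[24]
#9 0x1c8→b28/s0 MISS; vc=[24,20]
#10 0x18b→b24/s0 VC-HIT; vc=[28,20]
#11 0x142→b20/s0 VC-HIT; vc=[28,24]
#12 0x175→b23/s3 MISS; vc=[28,24]
#13 0x146→b20/s0 L1-HIT; vc=[28,24]

SEQ = [MISS, L1-HIT, L1-HIT, L1-HIT, L1-HIT, MISS, VC-HIT, L1-HIT, VC-HIT, MISS, VC-HIT, VC-HIT, MISS, L1-HIT]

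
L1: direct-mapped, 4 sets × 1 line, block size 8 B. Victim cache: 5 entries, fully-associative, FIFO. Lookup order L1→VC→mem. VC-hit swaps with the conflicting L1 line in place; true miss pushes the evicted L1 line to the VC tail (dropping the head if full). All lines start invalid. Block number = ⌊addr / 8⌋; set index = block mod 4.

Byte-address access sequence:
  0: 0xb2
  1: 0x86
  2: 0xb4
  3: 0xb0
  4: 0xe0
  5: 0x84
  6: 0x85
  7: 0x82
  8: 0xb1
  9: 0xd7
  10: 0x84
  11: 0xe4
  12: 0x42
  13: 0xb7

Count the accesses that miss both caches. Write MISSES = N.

MISSES = 5

  [0] addr=0xb2 blk=22 s=2: MISS | VC []
  [1] addr=0x86 blk=16 s=0: MISS | VC []
  [2] addr=0xb4 blk=22 s=2: L1-HIT | VC []
  [3] addr=0xb0 blk=22 s=2: L1-HIT | VC []
  [4] addr=0xe0 blk=28 s=0: MISS | VC [16]
  [5] addr=0x84 blk=16 s=0: VC-HIT | VC [28]
  [6] addr=0x85 blk=16 s=0: L1-HIT | VC [28]
  [7] addr=0x82 blk=16 s=0: L1-HIT | VC [28]
  [8] addr=0xb1 blk=22 s=2: L1-HIT | VC [28]
  [9] addr=0xd7 blk=26 s=2: MISS | VC [28, 22]
  [10] addr=0x84 blk=16 s=0: L1-HIT | VC [28, 22]
  [11] addr=0xe4 blk=28 s=0: VC-HIT | VC [16, 22]
  [12] addr=0x42 blk=8 s=0: MISS | VC [16, 22, 28]
  [13] addr=0xb7 blk=22 s=2: VC-HIT | VC [16, 26, 28]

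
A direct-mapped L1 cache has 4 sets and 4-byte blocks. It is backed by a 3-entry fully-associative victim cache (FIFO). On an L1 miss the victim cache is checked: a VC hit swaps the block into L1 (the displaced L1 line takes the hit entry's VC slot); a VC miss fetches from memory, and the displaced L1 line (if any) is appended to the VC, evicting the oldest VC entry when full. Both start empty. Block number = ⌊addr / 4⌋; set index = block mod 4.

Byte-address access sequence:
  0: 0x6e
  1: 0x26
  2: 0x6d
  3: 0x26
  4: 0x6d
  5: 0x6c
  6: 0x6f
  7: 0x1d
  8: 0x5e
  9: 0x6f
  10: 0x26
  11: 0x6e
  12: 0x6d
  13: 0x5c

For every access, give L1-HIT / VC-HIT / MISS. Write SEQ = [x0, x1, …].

0: 0x6e (blk 27, set 3) → MISS  vc=[]
1: 0x26 (blk 9, set 1) → MISS  vc=[]
2: 0x6d (blk 27, set 3) → L1-HIT  vc=[]
3: 0x26 (blk 9, set 1) → L1-HIT  vc=[]
4: 0x6d (blk 27, set 3) → L1-HIT  vc=[]
5: 0x6c (blk 27, set 3) → L1-HIT  vc=[]
6: 0x6f (blk 27, set 3) → L1-HIT  vc=[]
7: 0x1d (blk 7, set 3) → MISS  vc=[27]
8: 0x5e (blk 23, set 3) → MISS  vc=[27, 7]
9: 0x6f (blk 27, set 3) → VC-HIT  vc=[23, 7]
10: 0x26 (blk 9, set 1) → L1-HIT  vc=[23, 7]
11: 0x6e (blk 27, set 3) → L1-HIT  vc=[23, 7]
12: 0x6d (blk 27, set 3) → L1-HIT  vc=[23, 7]
13: 0x5c (blk 23, set 3) → VC-HIT  vc=[27, 7]

SEQ = [MISS, MISS, L1-HIT, L1-HIT, L1-HIT, L1-HIT, L1-HIT, MISS, MISS, VC-HIT, L1-HIT, L1-HIT, L1-HIT, VC-HIT]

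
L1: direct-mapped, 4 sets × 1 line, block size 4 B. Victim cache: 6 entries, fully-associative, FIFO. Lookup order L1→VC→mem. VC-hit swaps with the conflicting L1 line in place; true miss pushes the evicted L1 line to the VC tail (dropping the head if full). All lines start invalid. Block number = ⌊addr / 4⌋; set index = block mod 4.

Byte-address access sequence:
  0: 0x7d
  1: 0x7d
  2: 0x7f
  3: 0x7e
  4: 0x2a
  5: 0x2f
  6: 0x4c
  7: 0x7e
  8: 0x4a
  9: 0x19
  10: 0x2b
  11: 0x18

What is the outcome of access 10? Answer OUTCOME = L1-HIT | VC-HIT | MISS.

OUTCOME = VC-HIT

  [0] addr=0x7d blk=31 s=3: MISS | VC []
  [1] addr=0x7d blk=31 s=3: L1-HIT | VC []
  [2] addr=0x7f blk=31 s=3: L1-HIT | VC []
  [3] addr=0x7e blk=31 s=3: L1-HIT | VC []
  [4] addr=0x2a blk=10 s=2: MISS | VC []
  [5] addr=0x2f blk=11 s=3: MISS | VC [31]
  [6] addr=0x4c blk=19 s=3: MISS | VC [31, 11]
  [7] addr=0x7e blk=31 s=3: VC-HIT | VC [19, 11]
  [8] addr=0x4a blk=18 s=2: MISS | VC [19, 11, 10]
  [9] addr=0x19 blk=6 s=2: MISS | VC [19, 11, 10, 18]
  [10] addr=0x2b blk=10 s=2: VC-HIT | VC [19, 11, 6, 18]
  [11] addr=0x18 blk=6 s=2: VC-HIT | VC [19, 11, 10, 18]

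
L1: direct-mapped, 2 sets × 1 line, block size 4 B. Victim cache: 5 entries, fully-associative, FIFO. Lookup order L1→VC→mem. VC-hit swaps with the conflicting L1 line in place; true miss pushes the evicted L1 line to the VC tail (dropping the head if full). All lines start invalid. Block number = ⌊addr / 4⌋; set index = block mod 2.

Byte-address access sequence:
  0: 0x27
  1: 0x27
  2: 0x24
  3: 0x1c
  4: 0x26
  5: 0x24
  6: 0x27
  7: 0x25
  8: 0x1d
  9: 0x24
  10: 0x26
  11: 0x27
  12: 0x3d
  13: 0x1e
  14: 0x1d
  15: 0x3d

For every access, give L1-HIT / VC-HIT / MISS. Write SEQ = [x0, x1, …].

SEQ = [MISS, L1-HIT, L1-HIT, MISS, VC-HIT, L1-HIT, L1-HIT, L1-HIT, VC-HIT, VC-HIT, L1-HIT, L1-HIT, MISS, VC-HIT, L1-HIT, VC-HIT]

#0 0x27→b9/s1 MISS; vc=[]
#1 0x27→b9/s1 L1-HIT; vc=[]
#2 0x24→b9/s1 L1-HIT; vc=[]
#3 0x1c→b7/s1 MISS; vc=[9]
#4 0x26→b9/s1 VC-HIT; vc=[7]
#5 0x24→b9/s1 L1-HIT; vc=[7]
#6 0x27→b9/s1 L1-HIT; vc=[7]
#7 0x25→b9/s1 L1-HIT; vc=[7]
#8 0x1d→b7/s1 VC-HIT; vc=[9]
#9 0x24→b9/s1 VC-HIT; vc=[7]
#10 0x26→b9/s1 L1-HIT; vc=[7]
#11 0x27→b9/s1 L1-HIT; vc=[7]
#12 0x3d→b15/s1 MISS; vc=[7,9]
#13 0x1e→b7/s1 VC-HIT; vc=[15,9]
#14 0x1d→b7/s1 L1-HIT; vc=[15,9]
#15 0x3d→b15/s1 VC-HIT; vc=[7,9]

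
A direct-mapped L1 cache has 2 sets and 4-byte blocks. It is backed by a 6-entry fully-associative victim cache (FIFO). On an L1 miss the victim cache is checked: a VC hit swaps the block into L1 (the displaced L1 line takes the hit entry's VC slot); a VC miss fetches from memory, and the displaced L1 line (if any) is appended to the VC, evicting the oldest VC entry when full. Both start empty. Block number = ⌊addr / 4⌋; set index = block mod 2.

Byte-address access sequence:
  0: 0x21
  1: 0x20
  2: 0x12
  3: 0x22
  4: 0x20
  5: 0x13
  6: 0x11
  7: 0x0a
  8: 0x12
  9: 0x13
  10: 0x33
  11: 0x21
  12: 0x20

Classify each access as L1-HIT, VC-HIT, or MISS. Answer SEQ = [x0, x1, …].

SEQ = [MISS, L1-HIT, MISS, VC-HIT, L1-HIT, VC-HIT, L1-HIT, MISS, VC-HIT, L1-HIT, MISS, VC-HIT, L1-HIT]

#0 0x21→b8/s0 MISS; vc=[]
#1 0x20→b8/s0 L1-HIT; vc=[]
#2 0x12→b4/s0 MISS; vc=[8]
#3 0x22→b8/s0 VC-HIT; vc=[4]
#4 0x20→b8/s0 L1-HIT; vc=[4]
#5 0x13→b4/s0 VC-HIT; vc=[8]
#6 0x11→b4/s0 L1-HIT; vc=[8]
#7 0xa→b2/s0 MISS; vc=[8,4]
#8 0x12→b4/s0 VC-HIT; vc=[8,2]
#9 0x13→b4/s0 L1-HIT; vc=[8,2]
#10 0x33→b12/s0 MISS; vc=[8,2,4]
#11 0x21→b8/s0 VC-HIT; vc=[12,2,4]
#12 0x20→b8/s0 L1-HIT; vc=[12,2,4]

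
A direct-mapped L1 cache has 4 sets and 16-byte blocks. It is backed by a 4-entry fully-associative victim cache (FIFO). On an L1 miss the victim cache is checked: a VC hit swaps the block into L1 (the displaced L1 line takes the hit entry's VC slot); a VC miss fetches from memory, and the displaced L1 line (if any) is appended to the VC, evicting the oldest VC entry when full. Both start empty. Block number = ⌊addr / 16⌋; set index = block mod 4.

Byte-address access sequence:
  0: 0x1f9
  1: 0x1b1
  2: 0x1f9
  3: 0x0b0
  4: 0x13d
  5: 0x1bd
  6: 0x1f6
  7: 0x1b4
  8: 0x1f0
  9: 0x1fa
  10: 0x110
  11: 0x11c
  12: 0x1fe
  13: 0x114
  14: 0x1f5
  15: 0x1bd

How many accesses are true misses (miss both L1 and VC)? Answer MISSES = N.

MISSES = 5

0: 0x1f9 (blk 31, set 3) → MISS  vc=[]
1: 0x1b1 (blk 27, set 3) → MISS  vc=[31]
2: 0x1f9 (blk 31, set 3) → VC-HIT  vc=[27]
3: 0xb0 (blk 11, set 3) → MISS  vc=[27, 31]
4: 0x13d (blk 19, set 3) → MISS  vc=[27, 31, 11]
5: 0x1bd (blk 27, set 3) → VC-HIT  vc=[19, 31, 11]
6: 0x1f6 (blk 31, set 3) → VC-HIT  vc=[19, 27, 11]
7: 0x1b4 (blk 27, set 3) → VC-HIT  vc=[19, 31, 11]
8: 0x1f0 (blk 31, set 3) → VC-HIT  vc=[19, 27, 11]
9: 0x1fa (blk 31, set 3) → L1-HIT  vc=[19, 27, 11]
10: 0x110 (blk 17, set 1) → MISS  vc=[19, 27, 11]
11: 0x11c (blk 17, set 1) → L1-HIT  vc=[19, 27, 11]
12: 0x1fe (blk 31, set 3) → L1-HIT  vc=[19, 27, 11]
13: 0x114 (blk 17, set 1) → L1-HIT  vc=[19, 27, 11]
14: 0x1f5 (blk 31, set 3) → L1-HIT  vc=[19, 27, 11]
15: 0x1bd (blk 27, set 3) → VC-HIT  vc=[19, 31, 11]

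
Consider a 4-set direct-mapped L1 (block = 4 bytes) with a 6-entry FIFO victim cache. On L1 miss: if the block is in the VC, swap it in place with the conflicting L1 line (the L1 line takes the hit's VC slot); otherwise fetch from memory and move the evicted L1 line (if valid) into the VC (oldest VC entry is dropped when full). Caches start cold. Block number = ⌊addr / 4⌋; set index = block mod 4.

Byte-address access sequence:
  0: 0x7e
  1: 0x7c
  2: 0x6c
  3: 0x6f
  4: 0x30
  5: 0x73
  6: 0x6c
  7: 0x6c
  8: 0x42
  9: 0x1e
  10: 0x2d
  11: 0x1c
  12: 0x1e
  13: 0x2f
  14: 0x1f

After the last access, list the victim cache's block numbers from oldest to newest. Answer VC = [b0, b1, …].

VC = [31, 12, 28, 27, 11]

0: 0x7e (blk 31, set 3) → MISS  vc=[]
1: 0x7c (blk 31, set 3) → L1-HIT  vc=[]
2: 0x6c (blk 27, set 3) → MISS  vc=[31]
3: 0x6f (blk 27, set 3) → L1-HIT  vc=[31]
4: 0x30 (blk 12, set 0) → MISS  vc=[31]
5: 0x73 (blk 28, set 0) → MISS  vc=[31, 12]
6: 0x6c (blk 27, set 3) → L1-HIT  vc=[31, 12]
7: 0x6c (blk 27, set 3) → L1-HIT  vc=[31, 12]
8: 0x42 (blk 16, set 0) → MISS  vc=[31, 12, 28]
9: 0x1e (blk 7, set 3) → MISS  vc=[31, 12, 28, 27]
10: 0x2d (blk 11, set 3) → MISS  vc=[31, 12, 28, 27, 7]
11: 0x1c (blk 7, set 3) → VC-HIT  vc=[31, 12, 28, 27, 11]
12: 0x1e (blk 7, set 3) → L1-HIT  vc=[31, 12, 28, 27, 11]
13: 0x2f (blk 11, set 3) → VC-HIT  vc=[31, 12, 28, 27, 7]
14: 0x1f (blk 7, set 3) → VC-HIT  vc=[31, 12, 28, 27, 11]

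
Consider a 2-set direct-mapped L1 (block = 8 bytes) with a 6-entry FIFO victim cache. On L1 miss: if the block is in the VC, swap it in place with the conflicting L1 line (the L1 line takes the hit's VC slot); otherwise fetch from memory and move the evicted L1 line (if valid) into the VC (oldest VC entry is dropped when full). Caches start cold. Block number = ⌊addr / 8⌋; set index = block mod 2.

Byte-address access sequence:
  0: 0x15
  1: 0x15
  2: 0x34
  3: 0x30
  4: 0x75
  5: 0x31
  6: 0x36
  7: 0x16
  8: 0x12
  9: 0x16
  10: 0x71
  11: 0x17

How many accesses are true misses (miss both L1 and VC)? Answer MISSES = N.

#0 0x15→b2/s0 MISS; vc=[]
#1 0x15→b2/s0 L1-HIT; vc=[]
#2 0x34→b6/s0 MISS; vc=[2]
#3 0x30→b6/s0 L1-HIT; vc=[2]
#4 0x75→b14/s0 MISS; vc=[2,6]
#5 0x31→b6/s0 VC-HIT; vc=[2,14]
#6 0x36→b6/s0 L1-HIT; vc=[2,14]
#7 0x16→b2/s0 VC-HIT; vc=[6,14]
#8 0x12→b2/s0 L1-HIT; vc=[6,14]
#9 0x16→b2/s0 L1-HIT; vc=[6,14]
#10 0x71→b14/s0 VC-HIT; vc=[6,2]
#11 0x17→b2/s0 VC-HIT; vc=[6,14]

MISSES = 3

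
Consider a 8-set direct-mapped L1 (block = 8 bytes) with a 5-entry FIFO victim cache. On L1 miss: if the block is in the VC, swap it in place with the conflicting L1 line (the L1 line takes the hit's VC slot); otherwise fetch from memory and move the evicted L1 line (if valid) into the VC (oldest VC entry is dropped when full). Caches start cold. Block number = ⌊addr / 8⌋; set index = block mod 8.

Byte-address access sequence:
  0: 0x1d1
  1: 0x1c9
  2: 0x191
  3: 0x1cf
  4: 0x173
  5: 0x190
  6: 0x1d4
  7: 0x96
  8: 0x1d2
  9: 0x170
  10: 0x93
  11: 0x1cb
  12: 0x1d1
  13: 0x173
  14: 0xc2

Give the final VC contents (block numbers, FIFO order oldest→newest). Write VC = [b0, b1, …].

VC = [50, 18]

#0 0x1d1→b58/s2 MISS; vc=[]
#1 0x1c9→b57/s1 MISS; vc=[]
#2 0x191→b50/s2 MISS; vc=[58]
#3 0x1cf→b57/s1 L1-HIT; vc=[58]
#4 0x173→b46/s6 MISS; vc=[58]
#5 0x190→b50/s2 L1-HIT; vc=[58]
#6 0x1d4→b58/s2 VC-HIT; vc=[50]
#7 0x96→b18/s2 MISS; vc=[50,58]
#8 0x1d2→b58/s2 VC-HIT; vc=[50,18]
#9 0x170→b46/s6 L1-HIT; vc=[50,18]
#10 0x93→b18/s2 VC-HIT; vc=[50,58]
#11 0x1cb→b57/s1 L1-HIT; vc=[50,58]
#12 0x1d1→b58/s2 VC-HIT; vc=[50,18]
#13 0x173→b46/s6 L1-HIT; vc=[50,18]
#14 0xc2→b24/s0 MISS; vc=[50,18]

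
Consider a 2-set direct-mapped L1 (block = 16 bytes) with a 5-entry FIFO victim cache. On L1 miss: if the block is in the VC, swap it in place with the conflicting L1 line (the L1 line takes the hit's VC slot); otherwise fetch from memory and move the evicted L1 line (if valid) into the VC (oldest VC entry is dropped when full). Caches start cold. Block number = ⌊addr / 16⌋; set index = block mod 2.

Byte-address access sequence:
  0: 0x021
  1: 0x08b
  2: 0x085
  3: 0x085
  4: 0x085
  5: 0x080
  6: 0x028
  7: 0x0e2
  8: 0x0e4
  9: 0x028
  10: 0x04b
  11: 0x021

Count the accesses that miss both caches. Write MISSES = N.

0: 0x21 (blk 2, set 0) → MISS  vc=[]
1: 0x8b (blk 8, set 0) → MISS  vc=[2]
2: 0x85 (blk 8, set 0) → L1-HIT  vc=[2]
3: 0x85 (blk 8, set 0) → L1-HIT  vc=[2]
4: 0x85 (blk 8, set 0) → L1-HIT  vc=[2]
5: 0x80 (blk 8, set 0) → L1-HIT  vc=[2]
6: 0x28 (blk 2, set 0) → VC-HIT  vc=[8]
7: 0xe2 (blk 14, set 0) → MISS  vc=[8, 2]
8: 0xe4 (blk 14, set 0) → L1-HIT  vc=[8, 2]
9: 0x28 (blk 2, set 0) → VC-HIT  vc=[8, 14]
10: 0x4b (blk 4, set 0) → MISS  vc=[8, 14, 2]
11: 0x21 (blk 2, set 0) → VC-HIT  vc=[8, 14, 4]

MISSES = 4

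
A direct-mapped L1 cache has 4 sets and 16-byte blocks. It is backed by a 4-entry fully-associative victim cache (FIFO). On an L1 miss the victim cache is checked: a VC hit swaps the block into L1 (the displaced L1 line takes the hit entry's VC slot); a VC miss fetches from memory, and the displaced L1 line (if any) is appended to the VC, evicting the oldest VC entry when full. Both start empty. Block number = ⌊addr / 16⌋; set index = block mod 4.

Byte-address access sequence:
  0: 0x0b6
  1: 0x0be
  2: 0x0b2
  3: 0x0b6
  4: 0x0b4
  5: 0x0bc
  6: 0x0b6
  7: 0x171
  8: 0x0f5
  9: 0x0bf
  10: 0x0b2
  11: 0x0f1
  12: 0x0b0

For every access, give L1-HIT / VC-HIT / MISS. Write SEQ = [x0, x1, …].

0: 0xb6 (blk 11, set 3) → MISS  vc=[]
1: 0xbe (blk 11, set 3) → L1-HIT  vc=[]
2: 0xb2 (blk 11, set 3) → L1-HIT  vc=[]
3: 0xb6 (blk 11, set 3) → L1-HIT  vc=[]
4: 0xb4 (blk 11, set 3) → L1-HIT  vc=[]
5: 0xbc (blk 11, set 3) → L1-HIT  vc=[]
6: 0xb6 (blk 11, set 3) → L1-HIT  vc=[]
7: 0x171 (blk 23, set 3) → MISS  vc=[11]
8: 0xf5 (blk 15, set 3) → MISS  vc=[11, 23]
9: 0xbf (blk 11, set 3) → VC-HIT  vc=[15, 23]
10: 0xb2 (blk 11, set 3) → L1-HIT  vc=[15, 23]
11: 0xf1 (blk 15, set 3) → VC-HIT  vc=[11, 23]
12: 0xb0 (blk 11, set 3) → VC-HIT  vc=[15, 23]

SEQ = [MISS, L1-HIT, L1-HIT, L1-HIT, L1-HIT, L1-HIT, L1-HIT, MISS, MISS, VC-HIT, L1-HIT, VC-HIT, VC-HIT]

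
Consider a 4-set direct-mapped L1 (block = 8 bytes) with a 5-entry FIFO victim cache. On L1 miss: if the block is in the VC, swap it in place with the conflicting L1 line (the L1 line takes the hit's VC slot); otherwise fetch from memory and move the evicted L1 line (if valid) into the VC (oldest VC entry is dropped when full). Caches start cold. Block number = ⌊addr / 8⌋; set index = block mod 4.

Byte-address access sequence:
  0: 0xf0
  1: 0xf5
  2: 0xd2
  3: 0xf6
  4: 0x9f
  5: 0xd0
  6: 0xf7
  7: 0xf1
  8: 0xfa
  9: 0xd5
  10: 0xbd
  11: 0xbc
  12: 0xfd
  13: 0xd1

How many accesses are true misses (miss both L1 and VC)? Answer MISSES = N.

MISSES = 5

#0 0xf0→b30/s2 MISS; vc=[]
#1 0xf5→b30/s2 L1-HIT; vc=[]
#2 0xd2→b26/s2 MISS; vc=[30]
#3 0xf6→b30/s2 VC-HIT; vc=[26]
#4 0x9f→b19/s3 MISS; vc=[26]
#5 0xd0→b26/s2 VC-HIT; vc=[30]
#6 0xf7→b30/s2 VC-HIT; vc=[26]
#7 0xf1→b30/s2 L1-HIT; vc=[26]
#8 0xfa→b31/s3 MISS; vc=[26,19]
#9 0xd5→b26/s2 VC-HIT; vc=[30,19]
#10 0xbd→b23/s3 MISS; vc=[30,19,31]
#11 0xbc→b23/s3 L1-HIT; vc=[30,19,31]
#12 0xfd→b31/s3 VC-HIT; vc=[30,19,23]
#13 0xd1→b26/s2 L1-HIT; vc=[30,19,23]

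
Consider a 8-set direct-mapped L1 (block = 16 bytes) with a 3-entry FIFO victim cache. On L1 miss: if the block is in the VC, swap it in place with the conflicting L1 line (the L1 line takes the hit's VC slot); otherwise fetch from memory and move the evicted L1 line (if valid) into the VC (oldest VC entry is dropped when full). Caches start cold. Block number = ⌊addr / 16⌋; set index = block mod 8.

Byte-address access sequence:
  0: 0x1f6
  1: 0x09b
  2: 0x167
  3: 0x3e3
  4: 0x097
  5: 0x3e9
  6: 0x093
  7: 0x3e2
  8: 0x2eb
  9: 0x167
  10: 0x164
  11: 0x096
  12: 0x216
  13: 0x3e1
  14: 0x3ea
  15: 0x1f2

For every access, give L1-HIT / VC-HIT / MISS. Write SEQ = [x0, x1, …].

0: 0x1f6 (blk 31, set 7) → MISS  vc=[]
1: 0x9b (blk 9, set 1) → MISS  vc=[]
2: 0x167 (blk 22, set 6) → MISS  vc=[]
3: 0x3e3 (blk 62, set 6) → MISS  vc=[22]
4: 0x97 (blk 9, set 1) → L1-HIT  vc=[22]
5: 0x3e9 (blk 62, set 6) → L1-HIT  vc=[22]
6: 0x93 (blk 9, set 1) → L1-HIT  vc=[22]
7: 0x3e2 (blk 62, set 6) → L1-HIT  vc=[22]
8: 0x2eb (blk 46, set 6) → MISS  vc=[22, 62]
9: 0x167 (blk 22, set 6) → VC-HIT  vc=[46, 62]
10: 0x164 (blk 22, set 6) → L1-HIT  vc=[46, 62]
11: 0x96 (blk 9, set 1) → L1-HIT  vc=[46, 62]
12: 0x216 (blk 33, set 1) → MISS  vc=[46, 62, 9]
13: 0x3e1 (blk 62, set 6) → VC-HIT  vc=[46, 22, 9]
14: 0x3ea (blk 62, set 6) → L1-HIT  vc=[46, 22, 9]
15: 0x1f2 (blk 31, set 7) → L1-HIT  vc=[46, 22, 9]

SEQ = [MISS, MISS, MISS, MISS, L1-HIT, L1-HIT, L1-HIT, L1-HIT, MISS, VC-HIT, L1-HIT, L1-HIT, MISS, VC-HIT, L1-HIT, L1-HIT]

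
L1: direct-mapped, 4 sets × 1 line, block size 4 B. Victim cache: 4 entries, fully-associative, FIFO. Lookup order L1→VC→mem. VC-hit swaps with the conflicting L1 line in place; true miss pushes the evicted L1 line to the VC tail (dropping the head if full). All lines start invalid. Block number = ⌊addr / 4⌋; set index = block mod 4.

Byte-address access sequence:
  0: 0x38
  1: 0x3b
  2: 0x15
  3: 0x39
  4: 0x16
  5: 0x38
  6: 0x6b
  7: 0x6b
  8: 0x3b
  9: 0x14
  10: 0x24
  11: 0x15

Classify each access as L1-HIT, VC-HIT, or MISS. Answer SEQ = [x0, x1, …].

SEQ = [MISS, L1-HIT, MISS, L1-HIT, L1-HIT, L1-HIT, MISS, L1-HIT, VC-HIT, L1-HIT, MISS, VC-HIT]

  [0] addr=0x38 blk=14 s=2: MISS | VC []
  [1] addr=0x3b blk=14 s=2: L1-HIT | VC []
  [2] addr=0x15 blk=5 s=1: MISS | VC []
  [3] addr=0x39 blk=14 s=2: L1-HIT | VC []
  [4] addr=0x16 blk=5 s=1: L1-HIT | VC []
  [5] addr=0x38 blk=14 s=2: L1-HIT | VC []
  [6] addr=0x6b blk=26 s=2: MISS | VC [14]
  [7] addr=0x6b blk=26 s=2: L1-HIT | VC [14]
  [8] addr=0x3b blk=14 s=2: VC-HIT | VC [26]
  [9] addr=0x14 blk=5 s=1: L1-HIT | VC [26]
  [10] addr=0x24 blk=9 s=1: MISS | VC [26, 5]
  [11] addr=0x15 blk=5 s=1: VC-HIT | VC [26, 9]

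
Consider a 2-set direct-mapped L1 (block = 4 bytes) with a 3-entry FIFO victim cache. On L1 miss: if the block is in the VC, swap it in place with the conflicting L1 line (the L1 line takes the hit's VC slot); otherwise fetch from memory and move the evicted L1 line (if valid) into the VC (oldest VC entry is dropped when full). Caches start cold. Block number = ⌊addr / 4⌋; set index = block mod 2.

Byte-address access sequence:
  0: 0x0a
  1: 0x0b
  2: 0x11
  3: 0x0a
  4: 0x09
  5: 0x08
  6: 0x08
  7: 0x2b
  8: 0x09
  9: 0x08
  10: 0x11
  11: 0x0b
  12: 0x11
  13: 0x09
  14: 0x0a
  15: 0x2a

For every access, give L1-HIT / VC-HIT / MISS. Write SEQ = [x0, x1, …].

SEQ = [MISS, L1-HIT, MISS, VC-HIT, L1-HIT, L1-HIT, L1-HIT, MISS, VC-HIT, L1-HIT, VC-HIT, VC-HIT, VC-HIT, VC-HIT, L1-HIT, VC-HIT]

#0 0xa→b2/s0 MISS; vc=[]
#1 0xb→b2/s0 L1-HIT; vc=[]
#2 0x11→b4/s0 MISS; vc=[2]
#3 0xa→b2/s0 VC-HIT; vc=[4]
#4 0x9→b2/s0 L1-HIT; vc=[4]
#5 0x8→b2/s0 L1-HIT; vc=[4]
#6 0x8→b2/s0 L1-HIT; vc=[4]
#7 0x2b→b10/s0 MISS; vc=[4,2]
#8 0x9→b2/s0 VC-HIT; vc=[4,10]
#9 0x8→b2/s0 L1-HIT; vc=[4,10]
#10 0x11→b4/s0 VC-HIT; vc=[2,10]
#11 0xb→b2/s0 VC-HIT; vc=[4,10]
#12 0x11→b4/s0 VC-HIT; vc=[2,10]
#13 0x9→b2/s0 VC-HIT; vc=[4,10]
#14 0xa→b2/s0 L1-HIT; vc=[4,10]
#15 0x2a→b10/s0 VC-HIT; vc=[4,2]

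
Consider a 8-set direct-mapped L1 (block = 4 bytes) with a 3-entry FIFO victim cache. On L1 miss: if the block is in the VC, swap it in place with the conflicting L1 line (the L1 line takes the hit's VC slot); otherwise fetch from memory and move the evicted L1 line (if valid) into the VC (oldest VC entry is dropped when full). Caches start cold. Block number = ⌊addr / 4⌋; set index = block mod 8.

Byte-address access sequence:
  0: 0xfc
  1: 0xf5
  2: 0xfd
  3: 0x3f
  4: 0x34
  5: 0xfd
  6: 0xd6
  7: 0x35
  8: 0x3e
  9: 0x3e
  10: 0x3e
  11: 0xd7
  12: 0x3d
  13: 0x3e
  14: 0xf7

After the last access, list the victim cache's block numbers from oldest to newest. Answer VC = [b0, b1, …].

VC = [63, 53, 13]

0: 0xfc (blk 63, set 7) → MISS  vc=[]
1: 0xf5 (blk 61, set 5) → MISS  vc=[]
2: 0xfd (blk 63, set 7) → L1-HIT  vc=[]
3: 0x3f (blk 15, set 7) → MISS  vc=[63]
4: 0x34 (blk 13, set 5) → MISS  vc=[63, 61]
5: 0xfd (blk 63, set 7) → VC-HIT  vc=[15, 61]
6: 0xd6 (blk 53, set 5) → MISS  vc=[15, 61, 13]
7: 0x35 (blk 13, set 5) → VC-HIT  vc=[15, 61, 53]
8: 0x3e (blk 15, set 7) → VC-HIT  vc=[63, 61, 53]
9: 0x3e (blk 15, set 7) → L1-HIT  vc=[63, 61, 53]
10: 0x3e (blk 15, set 7) → L1-HIT  vc=[63, 61, 53]
11: 0xd7 (blk 53, set 5) → VC-HIT  vc=[63, 61, 13]
12: 0x3d (blk 15, set 7) → L1-HIT  vc=[63, 61, 13]
13: 0x3e (blk 15, set 7) → L1-HIT  vc=[63, 61, 13]
14: 0xf7 (blk 61, set 5) → VC-HIT  vc=[63, 53, 13]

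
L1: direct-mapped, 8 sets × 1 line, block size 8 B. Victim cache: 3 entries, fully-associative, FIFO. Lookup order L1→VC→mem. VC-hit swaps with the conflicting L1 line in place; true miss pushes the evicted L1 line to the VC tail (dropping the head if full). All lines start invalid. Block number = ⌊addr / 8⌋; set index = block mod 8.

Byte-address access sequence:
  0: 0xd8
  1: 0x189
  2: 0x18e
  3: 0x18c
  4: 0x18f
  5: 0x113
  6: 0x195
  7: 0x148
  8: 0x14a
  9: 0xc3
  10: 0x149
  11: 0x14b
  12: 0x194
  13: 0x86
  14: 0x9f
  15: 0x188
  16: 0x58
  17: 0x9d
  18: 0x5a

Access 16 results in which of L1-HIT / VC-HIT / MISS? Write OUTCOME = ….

#0 0xd8→b27/s3 MISS; vc=[]
#1 0x189→b49/s1 MISS; vc=[]
#2 0x18e→b49/s1 L1-HIT; vc=[]
#3 0x18c→b49/s1 L1-HIT; vc=[]
#4 0x18f→b49/s1 L1-HIT; vc=[]
#5 0x113→b34/s2 MISS; vc=[]
#6 0x195→b50/s2 MISS; vc=[34]
#7 0x148→b41/s1 MISS; vc=[34,49]
#8 0x14a→b41/s1 L1-HIT; vc=[34,49]
#9 0xc3→b24/s0 MISS; vc=[34,49]
#10 0x149→b41/s1 L1-HIT; vc=[34,49]
#11 0x14b→b41/s1 L1-HIT; vc=[34,49]
#12 0x194→b50/s2 L1-HIT; vc=[34,49]
#13 0x86→b16/s0 MISS; vc=[34,49,24]
#14 0x9f→b19/s3 MISS; vc=[49,24,27]
#15 0x188→b49/s1 VC-HIT; vc=[41,24,27]
#16 0x58→b11/s3 MISS; vc=[24,27,19]
#17 0x9d→b19/s3 VC-HIT; vc=[24,27,11]
#18 0x5a→b11/s3 VC-HIT; vc=[24,27,19]

OUTCOME = MISS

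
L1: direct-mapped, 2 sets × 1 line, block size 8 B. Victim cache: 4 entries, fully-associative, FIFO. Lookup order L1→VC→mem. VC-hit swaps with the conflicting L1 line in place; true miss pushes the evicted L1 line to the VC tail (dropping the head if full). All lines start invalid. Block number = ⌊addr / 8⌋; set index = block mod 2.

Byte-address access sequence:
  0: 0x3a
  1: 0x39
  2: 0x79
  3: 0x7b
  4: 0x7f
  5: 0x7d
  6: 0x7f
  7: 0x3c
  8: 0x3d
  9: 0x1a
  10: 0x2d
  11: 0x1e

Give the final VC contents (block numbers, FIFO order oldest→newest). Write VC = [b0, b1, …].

  [0] addr=0x3a blk=7 s=1: MISS | VC []
  [1] addr=0x39 blk=7 s=1: L1-HIT | VC []
  [2] addr=0x79 blk=15 s=1: MISS | VC [7]
  [3] addr=0x7b blk=15 s=1: L1-HIT | VC [7]
  [4] addr=0x7f blk=15 s=1: L1-HIT | VC [7]
  [5] addr=0x7d blk=15 s=1: L1-HIT | VC [7]
  [6] addr=0x7f blk=15 s=1: L1-HIT | VC [7]
  [7] addr=0x3c blk=7 s=1: VC-HIT | VC [15]
  [8] addr=0x3d blk=7 s=1: L1-HIT | VC [15]
  [9] addr=0x1a blk=3 s=1: MISS | VC [15, 7]
  [10] addr=0x2d blk=5 s=1: MISS | VC [15, 7, 3]
  [11] addr=0x1e blk=3 s=1: VC-HIT | VC [15, 7, 5]

VC = [15, 7, 5]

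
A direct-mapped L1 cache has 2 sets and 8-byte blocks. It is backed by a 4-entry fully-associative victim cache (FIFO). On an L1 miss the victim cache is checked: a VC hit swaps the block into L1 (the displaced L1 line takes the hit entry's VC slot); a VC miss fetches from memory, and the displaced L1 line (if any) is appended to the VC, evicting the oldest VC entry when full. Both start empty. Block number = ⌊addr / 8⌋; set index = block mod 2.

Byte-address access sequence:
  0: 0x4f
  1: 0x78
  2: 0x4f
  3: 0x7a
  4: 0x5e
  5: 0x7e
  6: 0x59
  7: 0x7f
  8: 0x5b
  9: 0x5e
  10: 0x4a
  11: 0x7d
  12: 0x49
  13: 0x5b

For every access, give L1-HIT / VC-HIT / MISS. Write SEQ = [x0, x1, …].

#0 0x4f→b9/s1 MISS; vc=[]
#1 0x78→b15/s1 MISS; vc=[9]
#2 0x4f→b9/s1 VC-HIT; vc=[15]
#3 0x7a→b15/s1 VC-HIT; vc=[9]
#4 0x5e→b11/s1 MISS; vc=[9,15]
#5 0x7e→b15/s1 VC-HIT; vc=[9,11]
#6 0x59→b11/s1 VC-HIT; vc=[9,15]
#7 0x7f→b15/s1 VC-HIT; vc=[9,11]
#8 0x5b→b11/s1 VC-HIT; vc=[9,15]
#9 0x5e→b11/s1 L1-HIT; vc=[9,15]
#10 0x4a→b9/s1 VC-HIT; vc=[11,15]
#11 0x7d→b15/s1 VC-HIT; vc=[11,9]
#12 0x49→b9/s1 VC-HIT; vc=[11,15]
#13 0x5b→b11/s1 VC-HIT; vc=[9,15]

SEQ = [MISS, MISS, VC-HIT, VC-HIT, MISS, VC-HIT, VC-HIT, VC-HIT, VC-HIT, L1-HIT, VC-HIT, VC-HIT, VC-HIT, VC-HIT]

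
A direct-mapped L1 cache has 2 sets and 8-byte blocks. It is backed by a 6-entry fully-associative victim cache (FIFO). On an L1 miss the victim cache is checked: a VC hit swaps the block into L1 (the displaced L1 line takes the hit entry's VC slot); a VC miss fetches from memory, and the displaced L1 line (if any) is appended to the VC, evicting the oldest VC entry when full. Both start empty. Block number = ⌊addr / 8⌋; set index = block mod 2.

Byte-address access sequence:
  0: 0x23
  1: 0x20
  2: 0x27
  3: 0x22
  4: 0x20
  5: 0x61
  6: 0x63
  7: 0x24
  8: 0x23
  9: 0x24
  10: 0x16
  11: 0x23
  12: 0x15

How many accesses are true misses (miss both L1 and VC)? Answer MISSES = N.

0: 0x23 (blk 4, set 0) → MISS  vc=[]
1: 0x20 (blk 4, set 0) → L1-HIT  vc=[]
2: 0x27 (blk 4, set 0) → L1-HIT  vc=[]
3: 0x22 (blk 4, set 0) → L1-HIT  vc=[]
4: 0x20 (blk 4, set 0) → L1-HIT  vc=[]
5: 0x61 (blk 12, set 0) → MISS  vc=[4]
6: 0x63 (blk 12, set 0) → L1-HIT  vc=[4]
7: 0x24 (blk 4, set 0) → VC-HIT  vc=[12]
8: 0x23 (blk 4, set 0) → L1-HIT  vc=[12]
9: 0x24 (blk 4, set 0) → L1-HIT  vc=[12]
10: 0x16 (blk 2, set 0) → MISS  vc=[12, 4]
11: 0x23 (blk 4, set 0) → VC-HIT  vc=[12, 2]
12: 0x15 (blk 2, set 0) → VC-HIT  vc=[12, 4]

MISSES = 3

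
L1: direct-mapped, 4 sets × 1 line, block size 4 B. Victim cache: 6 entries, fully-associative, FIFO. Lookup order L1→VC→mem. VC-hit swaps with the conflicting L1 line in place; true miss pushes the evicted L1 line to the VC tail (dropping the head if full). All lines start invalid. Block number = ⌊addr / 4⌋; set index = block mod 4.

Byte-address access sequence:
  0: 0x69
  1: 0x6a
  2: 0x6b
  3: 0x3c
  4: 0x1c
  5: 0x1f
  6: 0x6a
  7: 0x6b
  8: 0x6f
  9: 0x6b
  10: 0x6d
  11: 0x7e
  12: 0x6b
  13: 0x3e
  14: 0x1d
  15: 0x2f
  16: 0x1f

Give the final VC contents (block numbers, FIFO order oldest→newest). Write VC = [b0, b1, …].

VC = [31, 15, 27, 11]

  [0] addr=0x69 blk=26 s=2: MISS | VC []
  [1] addr=0x6a blk=26 s=2: L1-HIT | VC []
  [2] addr=0x6b blk=26 s=2: L1-HIT | VC []
  [3] addr=0x3c blk=15 s=3: MISS | VC []
  [4] addr=0x1c blk=7 s=3: MISS | VC [15]
  [5] addr=0x1f blk=7 s=3: L1-HIT | VC [15]
  [6] addr=0x6a blk=26 s=2: L1-HIT | VC [15]
  [7] addr=0x6b blk=26 s=2: L1-HIT | VC [15]
  [8] addr=0x6f blk=27 s=3: MISS | VC [15, 7]
  [9] addr=0x6b blk=26 s=2: L1-HIT | VC [15, 7]
  [10] addr=0x6d blk=27 s=3: L1-HIT | VC [15, 7]
  [11] addr=0x7e blk=31 s=3: MISS | VC [15, 7, 27]
  [12] addr=0x6b blk=26 s=2: L1-HIT | VC [15, 7, 27]
  [13] addr=0x3e blk=15 s=3: VC-HIT | VC [31, 7, 27]
  [14] addr=0x1d blk=7 s=3: VC-HIT | VC [31, 15, 27]
  [15] addr=0x2f blk=11 s=3: MISS | VC [31, 15, 27, 7]
  [16] addr=0x1f blk=7 s=3: VC-HIT | VC [31, 15, 27, 11]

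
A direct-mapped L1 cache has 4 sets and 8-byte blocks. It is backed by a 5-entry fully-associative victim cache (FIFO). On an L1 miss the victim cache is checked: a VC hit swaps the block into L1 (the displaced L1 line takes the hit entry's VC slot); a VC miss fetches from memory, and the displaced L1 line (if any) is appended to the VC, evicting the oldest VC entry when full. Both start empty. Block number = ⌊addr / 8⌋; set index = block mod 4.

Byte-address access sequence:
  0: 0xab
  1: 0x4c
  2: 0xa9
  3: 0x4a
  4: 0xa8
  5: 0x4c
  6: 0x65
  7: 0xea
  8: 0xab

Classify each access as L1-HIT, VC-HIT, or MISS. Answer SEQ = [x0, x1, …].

0: 0xab (blk 21, set 1) → MISS  vc=[]
1: 0x4c (blk 9, set 1) → MISS  vc=[21]
2: 0xa9 (blk 21, set 1) → VC-HIT  vc=[9]
3: 0x4a (blk 9, set 1) → VC-HIT  vc=[21]
4: 0xa8 (blk 21, set 1) → VC-HIT  vc=[9]
5: 0x4c (blk 9, set 1) → VC-HIT  vc=[21]
6: 0x65 (blk 12, set 0) → MISS  vc=[21]
7: 0xea (blk 29, set 1) → MISS  vc=[21, 9]
8: 0xab (blk 21, set 1) → VC-HIT  vc=[29, 9]

SEQ = [MISS, MISS, VC-HIT, VC-HIT, VC-HIT, VC-HIT, MISS, MISS, VC-HIT]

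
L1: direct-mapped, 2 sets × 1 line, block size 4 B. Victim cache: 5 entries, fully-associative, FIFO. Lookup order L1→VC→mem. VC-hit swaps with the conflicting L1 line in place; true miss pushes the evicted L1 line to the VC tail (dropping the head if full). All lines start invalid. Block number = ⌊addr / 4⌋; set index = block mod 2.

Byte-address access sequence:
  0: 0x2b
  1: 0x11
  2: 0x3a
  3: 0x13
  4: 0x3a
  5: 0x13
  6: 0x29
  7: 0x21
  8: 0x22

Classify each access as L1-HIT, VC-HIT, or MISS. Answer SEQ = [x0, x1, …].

SEQ = [MISS, MISS, MISS, VC-HIT, VC-HIT, VC-HIT, VC-HIT, MISS, L1-HIT]

  [0] addr=0x2b blk=10 s=0: MISS | VC []
  [1] addr=0x11 blk=4 s=0: MISS | VC [10]
  [2] addr=0x3a blk=14 s=0: MISS | VC [10, 4]
  [3] addr=0x13 blk=4 s=0: VC-HIT | VC [10, 14]
  [4] addr=0x3a blk=14 s=0: VC-HIT | VC [10, 4]
  [5] addr=0x13 blk=4 s=0: VC-HIT | VC [10, 14]
  [6] addr=0x29 blk=10 s=0: VC-HIT | VC [4, 14]
  [7] addr=0x21 blk=8 s=0: MISS | VC [4, 14, 10]
  [8] addr=0x22 blk=8 s=0: L1-HIT | VC [4, 14, 10]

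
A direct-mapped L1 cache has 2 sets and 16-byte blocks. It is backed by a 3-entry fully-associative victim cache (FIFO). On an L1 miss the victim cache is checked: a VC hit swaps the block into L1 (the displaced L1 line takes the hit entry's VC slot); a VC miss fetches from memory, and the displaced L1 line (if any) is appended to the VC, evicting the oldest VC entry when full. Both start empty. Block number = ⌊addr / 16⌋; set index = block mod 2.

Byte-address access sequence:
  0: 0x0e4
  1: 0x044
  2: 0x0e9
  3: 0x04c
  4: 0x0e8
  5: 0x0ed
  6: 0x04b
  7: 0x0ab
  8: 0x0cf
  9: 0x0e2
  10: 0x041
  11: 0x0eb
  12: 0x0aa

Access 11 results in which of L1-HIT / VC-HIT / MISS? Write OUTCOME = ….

0: 0xe4 (blk 14, set 0) → MISS  vc=[]
1: 0x44 (blk 4, set 0) → MISS  vc=[14]
2: 0xe9 (blk 14, set 0) → VC-HIT  vc=[4]
3: 0x4c (blk 4, set 0) → VC-HIT  vc=[14]
4: 0xe8 (blk 14, set 0) → VC-HIT  vc=[4]
5: 0xed (blk 14, set 0) → L1-HIT  vc=[4]
6: 0x4b (blk 4, set 0) → VC-HIT  vc=[14]
7: 0xab (blk 10, set 0) → MISS  vc=[14, 4]
8: 0xcf (blk 12, set 0) → MISS  vc=[14, 4, 10]
9: 0xe2 (blk 14, set 0) → VC-HIT  vc=[12, 4, 10]
10: 0x41 (blk 4, set 0) → VC-HIT  vc=[12, 14, 10]
11: 0xeb (blk 14, set 0) → VC-HIT  vc=[12, 4, 10]
12: 0xaa (blk 10, set 0) → VC-HIT  vc=[12, 4, 14]

OUTCOME = VC-HIT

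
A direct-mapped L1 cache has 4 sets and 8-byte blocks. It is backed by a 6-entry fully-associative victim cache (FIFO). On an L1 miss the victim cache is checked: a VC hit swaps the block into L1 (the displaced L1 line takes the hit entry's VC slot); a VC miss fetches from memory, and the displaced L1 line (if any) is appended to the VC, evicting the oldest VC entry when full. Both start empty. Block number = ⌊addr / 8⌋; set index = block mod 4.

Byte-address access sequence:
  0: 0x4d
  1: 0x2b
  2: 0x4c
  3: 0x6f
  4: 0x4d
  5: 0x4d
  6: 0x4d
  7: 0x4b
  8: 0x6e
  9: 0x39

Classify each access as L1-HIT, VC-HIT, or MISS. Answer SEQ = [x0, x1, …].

#0 0x4d→b9/s1 MISS; vc=[]
#1 0x2b→b5/s1 MISS; vc=[9]
#2 0x4c→b9/s1 VC-HIT; vc=[5]
#3 0x6f→b13/s1 MISS; vc=[5,9]
#4 0x4d→b9/s1 VC-HIT; vc=[5,13]
#5 0x4d→b9/s1 L1-HIT; vc=[5,13]
#6 0x4d→b9/s1 L1-HIT; vc=[5,13]
#7 0x4b→b9/s1 L1-HIT; vc=[5,13]
#8 0x6e→b13/s1 VC-HIT; vc=[5,9]
#9 0x39→b7/s3 MISS; vc=[5,9]

SEQ = [MISS, MISS, VC-HIT, MISS, VC-HIT, L1-HIT, L1-HIT, L1-HIT, VC-HIT, MISS]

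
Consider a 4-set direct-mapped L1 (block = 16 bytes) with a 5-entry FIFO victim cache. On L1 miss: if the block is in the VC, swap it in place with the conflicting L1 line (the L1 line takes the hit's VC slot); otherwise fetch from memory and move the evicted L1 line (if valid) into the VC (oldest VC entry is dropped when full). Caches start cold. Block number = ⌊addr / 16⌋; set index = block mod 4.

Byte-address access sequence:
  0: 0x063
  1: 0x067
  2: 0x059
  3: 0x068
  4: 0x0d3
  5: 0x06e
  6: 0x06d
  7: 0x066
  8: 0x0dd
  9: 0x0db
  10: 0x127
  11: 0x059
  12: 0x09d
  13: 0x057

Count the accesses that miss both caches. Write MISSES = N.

MISSES = 5

  [0] addr=0x63 blk=6 s=2: MISS | VC []
  [1] addr=0x67 blk=6 s=2: L1-HIT | VC []
  [2] addr=0x59 blk=5 s=1: MISS | VC []
  [3] addr=0x68 blk=6 s=2: L1-HIT | VC []
  [4] addr=0xd3 blk=13 s=1: MISS | VC [5]
  [5] addr=0x6e blk=6 s=2: L1-HIT | VC [5]
  [6] addr=0x6d blk=6 s=2: L1-HIT | VC [5]
  [7] addr=0x66 blk=6 s=2: L1-HIT | VC [5]
  [8] addr=0xdd blk=13 s=1: L1-HIT | VC [5]
  [9] addr=0xdb blk=13 s=1: L1-HIT | VC [5]
  [10] addr=0x127 blk=18 s=2: MISS | VC [5, 6]
  [11] addr=0x59 blk=5 s=1: VC-HIT | VC [13, 6]
  [12] addr=0x9d blk=9 s=1: MISS | VC [13, 6, 5]
  [13] addr=0x57 blk=5 s=1: VC-HIT | VC [13, 6, 9]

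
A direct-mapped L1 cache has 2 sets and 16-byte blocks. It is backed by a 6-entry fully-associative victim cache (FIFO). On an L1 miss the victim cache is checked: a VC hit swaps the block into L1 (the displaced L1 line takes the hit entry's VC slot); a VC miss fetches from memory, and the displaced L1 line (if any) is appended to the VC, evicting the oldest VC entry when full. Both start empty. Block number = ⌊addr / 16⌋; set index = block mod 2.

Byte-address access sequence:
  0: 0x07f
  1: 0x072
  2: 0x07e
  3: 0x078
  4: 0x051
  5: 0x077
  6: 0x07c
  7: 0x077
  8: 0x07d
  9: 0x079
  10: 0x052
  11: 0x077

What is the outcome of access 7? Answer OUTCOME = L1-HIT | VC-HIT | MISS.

#0 0x7f→b7/s1 MISS; vc=[]
#1 0x72→b7/s1 L1-HIT; vc=[]
#2 0x7e→b7/s1 L1-HIT; vc=[]
#3 0x78→b7/s1 L1-HIT; vc=[]
#4 0x51→b5/s1 MISS; vc=[7]
#5 0x77→b7/s1 VC-HIT; vc=[5]
#6 0x7c→b7/s1 L1-HIT; vc=[5]
#7 0x77→b7/s1 L1-HIT; vc=[5]
#8 0x7d→b7/s1 L1-HIT; vc=[5]
#9 0x79→b7/s1 L1-HIT; vc=[5]
#10 0x52→b5/s1 VC-HIT; vc=[7]
#11 0x77→b7/s1 VC-HIT; vc=[5]

OUTCOME = L1-HIT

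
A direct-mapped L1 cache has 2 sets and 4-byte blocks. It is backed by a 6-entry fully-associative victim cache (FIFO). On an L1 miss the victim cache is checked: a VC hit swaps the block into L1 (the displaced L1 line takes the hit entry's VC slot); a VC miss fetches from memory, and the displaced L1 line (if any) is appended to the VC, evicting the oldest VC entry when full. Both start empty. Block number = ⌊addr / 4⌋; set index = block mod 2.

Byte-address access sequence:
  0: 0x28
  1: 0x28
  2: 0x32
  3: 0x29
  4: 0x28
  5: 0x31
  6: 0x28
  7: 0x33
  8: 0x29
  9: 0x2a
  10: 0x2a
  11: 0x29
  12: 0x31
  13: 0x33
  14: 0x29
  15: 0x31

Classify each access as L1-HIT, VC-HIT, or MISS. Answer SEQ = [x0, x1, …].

  [0] addr=0x28 blk=10 s=0: MISS | VC []
  [1] addr=0x28 blk=10 s=0: L1-HIT | VC []
  [2] addr=0x32 blk=12 s=0: MISS | VC [10]
  [3] addr=0x29 blk=10 s=0: VC-HIT | VC [12]
  [4] addr=0x28 blk=10 s=0: L1-HIT | VC [12]
  [5] addr=0x31 blk=12 s=0: VC-HIT | VC [10]
  [6] addr=0x28 blk=10 s=0: VC-HIT | VC [12]
  [7] addr=0x33 blk=12 s=0: VC-HIT | VC [10]
  [8] addr=0x29 blk=10 s=0: VC-HIT | VC [12]
  [9] addr=0x2a blk=10 s=0: L1-HIT | VC [12]
  [10] addr=0x2a blk=10 s=0: L1-HIT | VC [12]
  [11] addr=0x29 blk=10 s=0: L1-HIT | VC [12]
  [12] addr=0x31 blk=12 s=0: VC-HIT | VC [10]
  [13] addr=0x33 blk=12 s=0: L1-HIT | VC [10]
  [14] addr=0x29 blk=10 s=0: VC-HIT | VC [12]
  [15] addr=0x31 blk=12 s=0: VC-HIT | VC [10]

SEQ = [MISS, L1-HIT, MISS, VC-HIT, L1-HIT, VC-HIT, VC-HIT, VC-HIT, VC-HIT, L1-HIT, L1-HIT, L1-HIT, VC-HIT, L1-HIT, VC-HIT, VC-HIT]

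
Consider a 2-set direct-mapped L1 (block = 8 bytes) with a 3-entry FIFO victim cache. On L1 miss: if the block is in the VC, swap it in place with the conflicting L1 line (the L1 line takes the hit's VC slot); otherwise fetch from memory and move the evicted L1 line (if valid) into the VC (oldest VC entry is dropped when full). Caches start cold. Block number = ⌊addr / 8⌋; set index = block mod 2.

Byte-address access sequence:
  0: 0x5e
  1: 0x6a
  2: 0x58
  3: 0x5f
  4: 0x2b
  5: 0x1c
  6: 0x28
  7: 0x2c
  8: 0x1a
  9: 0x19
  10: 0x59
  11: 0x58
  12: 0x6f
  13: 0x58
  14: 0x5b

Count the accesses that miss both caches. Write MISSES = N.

MISSES = 4

  [0] addr=0x5e blk=11 s=1: MISS | VC []
  [1] addr=0x6a blk=13 s=1: MISS | VC [11]
  [2] addr=0x58 blk=11 s=1: VC-HIT | VC [13]
  [3] addr=0x5f blk=11 s=1: L1-HIT | VC [13]
  [4] addr=0x2b blk=5 s=1: MISS | VC [13, 11]
  [5] addr=0x1c blk=3 s=1: MISS | VC [13, 11, 5]
  [6] addr=0x28 blk=5 s=1: VC-HIT | VC [13, 11, 3]
  [7] addr=0x2c blk=5 s=1: L1-HIT | VC [13, 11, 3]
  [8] addr=0x1a blk=3 s=1: VC-HIT | VC [13, 11, 5]
  [9] addr=0x19 blk=3 s=1: L1-HIT | VC [13, 11, 5]
  [10] addr=0x59 blk=11 s=1: VC-HIT | VC [13, 3, 5]
  [11] addr=0x58 blk=11 s=1: L1-HIT | VC [13, 3, 5]
  [12] addr=0x6f blk=13 s=1: VC-HIT | VC [11, 3, 5]
  [13] addr=0x58 blk=11 s=1: VC-HIT | VC [13, 3, 5]
  [14] addr=0x5b blk=11 s=1: L1-HIT | VC [13, 3, 5]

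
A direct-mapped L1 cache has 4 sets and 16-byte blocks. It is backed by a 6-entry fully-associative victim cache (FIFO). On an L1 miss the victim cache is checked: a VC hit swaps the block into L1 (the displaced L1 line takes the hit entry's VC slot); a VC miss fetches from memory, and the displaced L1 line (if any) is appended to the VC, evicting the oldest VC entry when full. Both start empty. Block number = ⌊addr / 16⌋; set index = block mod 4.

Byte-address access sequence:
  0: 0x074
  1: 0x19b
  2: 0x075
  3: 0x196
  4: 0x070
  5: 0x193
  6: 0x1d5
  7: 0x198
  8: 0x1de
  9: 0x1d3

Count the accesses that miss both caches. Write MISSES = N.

MISSES = 3

0: 0x74 (blk 7, set 3) → MISS  vc=[]
1: 0x19b (blk 25, set 1) → MISS  vc=[]
2: 0x75 (blk 7, set 3) → L1-HIT  vc=[]
3: 0x196 (blk 25, set 1) → L1-HIT  vc=[]
4: 0x70 (blk 7, set 3) → L1-HIT  vc=[]
5: 0x193 (blk 25, set 1) → L1-HIT  vc=[]
6: 0x1d5 (blk 29, set 1) → MISS  vc=[25]
7: 0x198 (blk 25, set 1) → VC-HIT  vc=[29]
8: 0x1de (blk 29, set 1) → VC-HIT  vc=[25]
9: 0x1d3 (blk 29, set 1) → L1-HIT  vc=[25]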